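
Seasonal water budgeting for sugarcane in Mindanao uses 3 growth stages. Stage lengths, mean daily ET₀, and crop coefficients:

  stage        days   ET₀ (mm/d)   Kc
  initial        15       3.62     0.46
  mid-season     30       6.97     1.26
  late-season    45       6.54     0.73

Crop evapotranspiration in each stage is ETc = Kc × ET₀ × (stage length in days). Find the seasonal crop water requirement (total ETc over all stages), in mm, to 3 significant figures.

initial: 0.46 × 3.62 × 15 = 24.98 mm
mid-season: 1.26 × 6.97 × 30 = 263.47 mm
late-season: 0.73 × 6.54 × 45 = 214.84 mm
Seasonal total = 503.29 mm

503 mm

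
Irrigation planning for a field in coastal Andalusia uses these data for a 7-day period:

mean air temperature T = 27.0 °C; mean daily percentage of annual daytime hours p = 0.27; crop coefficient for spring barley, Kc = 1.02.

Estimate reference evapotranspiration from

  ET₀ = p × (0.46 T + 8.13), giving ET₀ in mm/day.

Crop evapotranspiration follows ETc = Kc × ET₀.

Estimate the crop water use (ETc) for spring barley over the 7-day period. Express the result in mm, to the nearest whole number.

ET₀ = 0.27 × (0.46 × 27.0 + 8.13) = 0.27 × 20.550 = 5.5485 mm/d
ETc = Kc × ET₀ = 1.02 × 5.5485 = 5.6595 mm/d
Over 7 days: 5.6595 × 7 = 39.617 mm

40 mm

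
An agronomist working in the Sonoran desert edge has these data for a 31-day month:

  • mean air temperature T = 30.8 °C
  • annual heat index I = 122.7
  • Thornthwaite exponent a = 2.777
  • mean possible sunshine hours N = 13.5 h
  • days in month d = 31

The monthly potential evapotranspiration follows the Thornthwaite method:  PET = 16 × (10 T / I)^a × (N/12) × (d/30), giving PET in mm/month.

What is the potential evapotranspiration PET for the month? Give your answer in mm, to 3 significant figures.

240 mm

10T/I = 10 × 30.8 / 122.7 = 2.5102
(10T/I)^a = 2.5102^2.777 = 12.8822
Uncorrected PET = 16 × 12.8822 = 206.115 mm
Correction = (N/12)(d/30) = (13.5/12)(31/30) = 1.1625
PET = 206.115 × 1.1625 = 239.609 mm/month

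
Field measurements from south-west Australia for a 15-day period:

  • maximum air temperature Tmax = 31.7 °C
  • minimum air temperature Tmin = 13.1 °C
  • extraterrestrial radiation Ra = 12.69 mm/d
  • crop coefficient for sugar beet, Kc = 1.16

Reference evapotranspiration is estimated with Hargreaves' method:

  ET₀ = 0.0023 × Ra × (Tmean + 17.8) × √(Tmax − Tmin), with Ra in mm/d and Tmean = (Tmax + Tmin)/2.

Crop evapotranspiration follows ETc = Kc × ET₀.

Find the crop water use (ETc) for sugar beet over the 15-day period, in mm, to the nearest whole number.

Tmean = (31.7 + 13.1)/2 = 22.40 °C
ET₀ = 0.0023 × 12.69 × (22.40 + 17.8) × √18.6 = 0.0023 × 12.69 × 40.20 × 4.3128 = 5.0603 mm/d
ETc = Kc × ET₀ = 1.16 × 5.0603 = 5.8699 mm/d
Over 15 days: 5.8699 × 15 = 88.049 mm

88 mm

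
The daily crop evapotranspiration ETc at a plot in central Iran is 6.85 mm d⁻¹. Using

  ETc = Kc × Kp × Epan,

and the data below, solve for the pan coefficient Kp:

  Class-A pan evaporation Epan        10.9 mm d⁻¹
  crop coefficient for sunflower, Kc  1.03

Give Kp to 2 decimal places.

0.61

ETc = Kc × Kp × Epan  ⇒  Kp = ETc / (Kc × Epan)
Kp = 6.85 / (1.03 × 10.9) = 6.85 / 11.227 = 0.6101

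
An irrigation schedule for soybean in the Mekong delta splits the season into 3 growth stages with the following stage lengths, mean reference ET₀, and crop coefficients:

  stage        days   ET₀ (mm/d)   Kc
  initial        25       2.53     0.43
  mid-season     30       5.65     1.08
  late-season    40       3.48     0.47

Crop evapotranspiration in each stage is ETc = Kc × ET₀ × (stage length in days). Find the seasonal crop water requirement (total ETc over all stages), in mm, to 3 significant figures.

276 mm

initial: 0.43 × 2.53 × 25 = 27.20 mm
mid-season: 1.08 × 5.65 × 30 = 183.06 mm
late-season: 0.47 × 3.48 × 40 = 65.42 mm
Seasonal total = 275.68 mm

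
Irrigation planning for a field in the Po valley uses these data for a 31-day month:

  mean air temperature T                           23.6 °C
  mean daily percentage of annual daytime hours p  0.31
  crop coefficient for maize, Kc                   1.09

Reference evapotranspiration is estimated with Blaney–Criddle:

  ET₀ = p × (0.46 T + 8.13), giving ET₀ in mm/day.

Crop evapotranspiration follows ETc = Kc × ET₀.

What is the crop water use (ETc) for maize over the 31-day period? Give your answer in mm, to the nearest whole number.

199 mm

ET₀ = 0.31 × (0.46 × 23.6 + 8.13) = 0.31 × 18.986 = 5.8857 mm/d
ETc = Kc × ET₀ = 1.09 × 5.8857 = 6.4154 mm/d
Over 31 days: 6.4154 × 31 = 198.877 mm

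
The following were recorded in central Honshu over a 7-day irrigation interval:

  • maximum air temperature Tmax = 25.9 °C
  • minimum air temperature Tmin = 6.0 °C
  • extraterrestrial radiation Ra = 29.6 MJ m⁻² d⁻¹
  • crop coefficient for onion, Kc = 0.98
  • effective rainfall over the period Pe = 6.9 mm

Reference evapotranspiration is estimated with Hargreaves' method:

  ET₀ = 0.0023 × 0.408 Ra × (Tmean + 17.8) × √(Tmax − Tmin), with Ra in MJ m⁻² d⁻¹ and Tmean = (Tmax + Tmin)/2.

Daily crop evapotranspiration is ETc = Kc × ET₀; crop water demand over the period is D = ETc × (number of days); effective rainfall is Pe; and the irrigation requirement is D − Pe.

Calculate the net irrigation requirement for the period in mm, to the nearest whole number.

22 mm

Tmean = (25.9 + 6.0)/2 = 15.95 °C
0.408 Ra = 0.408 × 29.6 = 12.0768 mm/d equivalent
ET₀ = 0.0023 × 12.0768 × (15.95 + 17.8) × √19.9 = 0.0023 × 12.0768 × 33.75 × 4.4609 = 4.1819 mm/d
ETc = Kc × ET₀ = 0.98 × 4.1819 = 4.0983 mm/d
Crop demand D = ETc × 7 d = 4.0983 × 7 = 28.688 mm
D − Pe = 28.688 − 6.9 = 21.788 mm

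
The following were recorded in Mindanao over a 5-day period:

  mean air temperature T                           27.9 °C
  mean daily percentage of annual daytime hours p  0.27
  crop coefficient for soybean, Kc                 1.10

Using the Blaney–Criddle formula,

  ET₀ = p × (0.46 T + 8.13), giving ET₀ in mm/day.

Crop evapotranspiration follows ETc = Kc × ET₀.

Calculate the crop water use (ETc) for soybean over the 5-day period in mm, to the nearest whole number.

ET₀ = 0.27 × (0.46 × 27.9 + 8.13) = 0.27 × 20.964 = 5.6603 mm/d
ETc = Kc × ET₀ = 1.10 × 5.6603 = 6.2263 mm/d
Over 5 days: 6.2263 × 5 = 31.132 mm

31 mm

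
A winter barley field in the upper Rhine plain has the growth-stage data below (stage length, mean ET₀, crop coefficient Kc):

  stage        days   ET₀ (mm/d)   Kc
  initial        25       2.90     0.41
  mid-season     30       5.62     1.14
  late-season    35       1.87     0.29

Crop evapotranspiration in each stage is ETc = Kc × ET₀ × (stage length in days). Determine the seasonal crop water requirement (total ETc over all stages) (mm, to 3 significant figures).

initial: 0.41 × 2.90 × 25 = 29.73 mm
mid-season: 1.14 × 5.62 × 30 = 192.20 mm
late-season: 0.29 × 1.87 × 35 = 18.98 mm
Seasonal total = 240.91 mm

241 mm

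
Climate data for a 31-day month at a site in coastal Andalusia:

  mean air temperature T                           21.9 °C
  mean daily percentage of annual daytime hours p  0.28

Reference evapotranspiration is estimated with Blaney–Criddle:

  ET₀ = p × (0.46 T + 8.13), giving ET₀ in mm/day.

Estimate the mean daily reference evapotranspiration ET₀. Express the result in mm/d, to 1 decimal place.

ET₀ = 0.28 × (0.46 × 21.9 + 8.13) = 0.28 × 18.204 = 5.0971 mm/d

5.1 mm/d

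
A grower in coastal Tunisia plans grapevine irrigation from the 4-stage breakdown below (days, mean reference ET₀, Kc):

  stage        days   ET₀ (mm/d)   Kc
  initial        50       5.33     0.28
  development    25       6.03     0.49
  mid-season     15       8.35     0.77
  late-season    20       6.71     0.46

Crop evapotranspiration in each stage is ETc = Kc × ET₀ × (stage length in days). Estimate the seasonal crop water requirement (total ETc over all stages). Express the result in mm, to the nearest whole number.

307 mm

initial: 0.28 × 5.33 × 50 = 74.62 mm
development: 0.49 × 6.03 × 25 = 73.87 mm
mid-season: 0.77 × 8.35 × 15 = 96.44 mm
late-season: 0.46 × 6.71 × 20 = 61.73 mm
Seasonal total = 306.66 mm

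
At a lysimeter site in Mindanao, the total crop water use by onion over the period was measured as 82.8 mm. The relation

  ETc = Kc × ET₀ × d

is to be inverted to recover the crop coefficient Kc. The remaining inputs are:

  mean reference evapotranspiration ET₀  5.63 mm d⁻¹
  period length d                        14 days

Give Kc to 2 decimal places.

1.05

ETc = Kc × ET₀ × d  ⇒  Kc = ETc / (ET₀ × d)
Kc = 82.8 / (5.63 × 14) = 82.8 / 78.82 = 1.0505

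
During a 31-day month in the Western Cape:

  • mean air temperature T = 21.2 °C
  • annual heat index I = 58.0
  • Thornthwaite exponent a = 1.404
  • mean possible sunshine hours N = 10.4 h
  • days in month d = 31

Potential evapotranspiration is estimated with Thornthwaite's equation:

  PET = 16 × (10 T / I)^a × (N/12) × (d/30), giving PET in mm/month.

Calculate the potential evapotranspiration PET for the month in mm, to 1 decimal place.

10T/I = 10 × 21.2 / 58.0 = 3.6552
(10T/I)^a = 3.6552^1.404 = 6.1706
Uncorrected PET = 16 × 6.1706 = 98.730 mm
Correction = (N/12)(d/30) = (10.4/12)(31/30) = 0.8956
PET = 98.730 × 0.8956 = 88.423 mm/month

88.4 mm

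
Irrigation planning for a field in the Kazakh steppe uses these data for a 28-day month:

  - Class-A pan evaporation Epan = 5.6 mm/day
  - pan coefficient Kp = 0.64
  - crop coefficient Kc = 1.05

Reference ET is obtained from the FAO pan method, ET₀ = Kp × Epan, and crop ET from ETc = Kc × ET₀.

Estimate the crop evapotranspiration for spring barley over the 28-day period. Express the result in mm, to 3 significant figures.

ET₀ = 0.64 × 5.6 = 3.5840 mm/d
ETc = Kc × ET₀ = 1.05 × 3.5840 = 3.7632 mm/d
Over 28 days: 3.7632 × 28 = 105.370 mm

105 mm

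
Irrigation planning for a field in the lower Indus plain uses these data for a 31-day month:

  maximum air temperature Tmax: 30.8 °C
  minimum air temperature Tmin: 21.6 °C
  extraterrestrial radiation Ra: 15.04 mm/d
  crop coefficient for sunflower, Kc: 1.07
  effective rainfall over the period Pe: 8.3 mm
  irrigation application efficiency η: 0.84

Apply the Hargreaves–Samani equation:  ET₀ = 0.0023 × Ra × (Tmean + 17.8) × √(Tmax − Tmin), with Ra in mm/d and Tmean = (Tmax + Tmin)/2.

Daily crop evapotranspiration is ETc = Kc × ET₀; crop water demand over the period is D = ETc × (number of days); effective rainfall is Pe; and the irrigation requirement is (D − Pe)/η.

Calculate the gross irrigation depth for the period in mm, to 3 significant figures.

172 mm

Tmean = (30.8 + 21.6)/2 = 26.20 °C
ET₀ = 0.0023 × 15.04 × (26.20 + 17.8) × √9.2 = 0.0023 × 15.04 × 44.00 × 3.0332 = 4.6167 mm/d
ETc = Kc × ET₀ = 1.07 × 4.6167 = 4.9399 mm/d
Crop demand D = ETc × 31 d = 4.9399 × 31 = 153.137 mm
D − Pe = 153.137 − 8.3 = 144.837 mm
Gross irrigation = 144.837 / 0.84 = 172.425 mm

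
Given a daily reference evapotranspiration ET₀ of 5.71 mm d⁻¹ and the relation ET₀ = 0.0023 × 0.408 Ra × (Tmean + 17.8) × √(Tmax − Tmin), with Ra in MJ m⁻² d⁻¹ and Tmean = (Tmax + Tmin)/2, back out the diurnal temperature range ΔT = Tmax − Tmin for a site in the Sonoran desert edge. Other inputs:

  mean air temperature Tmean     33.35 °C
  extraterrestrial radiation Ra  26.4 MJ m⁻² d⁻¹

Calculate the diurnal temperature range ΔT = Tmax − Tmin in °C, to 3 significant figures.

20.3 °C

√ΔT = ET₀ / [0.0023 × 0.408 × Ra × (Tmean+17.8)] = 5.71 / (0.0023 × 10.7712 × 51.15) = 4.5061
ΔT = 4.5061² = 20.305 °C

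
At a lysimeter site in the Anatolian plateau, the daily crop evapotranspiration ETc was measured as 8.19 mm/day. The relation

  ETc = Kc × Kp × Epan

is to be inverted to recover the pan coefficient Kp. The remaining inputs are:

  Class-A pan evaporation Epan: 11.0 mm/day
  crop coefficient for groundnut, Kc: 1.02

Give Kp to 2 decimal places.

0.73

ETc = Kc × Kp × Epan  ⇒  Kp = ETc / (Kc × Epan)
Kp = 8.19 / (1.02 × 11.0) = 8.19 / 11.220 = 0.7299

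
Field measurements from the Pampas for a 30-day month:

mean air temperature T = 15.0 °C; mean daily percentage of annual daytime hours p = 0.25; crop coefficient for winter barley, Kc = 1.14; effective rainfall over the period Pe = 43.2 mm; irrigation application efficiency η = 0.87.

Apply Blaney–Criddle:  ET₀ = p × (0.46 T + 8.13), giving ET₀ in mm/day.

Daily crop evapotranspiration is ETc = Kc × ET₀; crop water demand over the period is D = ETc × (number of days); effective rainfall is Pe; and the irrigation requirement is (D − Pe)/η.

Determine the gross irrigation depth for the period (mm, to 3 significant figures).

ET₀ = 0.25 × (0.46 × 15.0 + 8.13) = 0.25 × 15.030 = 3.7575 mm/d
ETc = Kc × ET₀ = 1.14 × 3.7575 = 4.2836 mm/d
Crop demand D = ETc × 30 d = 4.2836 × 30 = 128.508 mm
D − Pe = 128.508 − 43.2 = 85.308 mm
Gross irrigation = 85.308 / 0.87 = 98.055 mm

98.1 mm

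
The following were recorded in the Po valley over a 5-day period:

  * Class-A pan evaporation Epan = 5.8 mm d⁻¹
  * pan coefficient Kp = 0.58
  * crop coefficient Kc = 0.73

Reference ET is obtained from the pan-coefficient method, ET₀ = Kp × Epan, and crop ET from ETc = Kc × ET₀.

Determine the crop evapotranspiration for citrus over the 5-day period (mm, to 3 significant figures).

12.3 mm

ET₀ = 0.58 × 5.8 = 3.3640 mm/d
ETc = Kc × ET₀ = 0.73 × 3.3640 = 2.4557 mm/d
Over 5 days: 2.4557 × 5 = 12.279 mm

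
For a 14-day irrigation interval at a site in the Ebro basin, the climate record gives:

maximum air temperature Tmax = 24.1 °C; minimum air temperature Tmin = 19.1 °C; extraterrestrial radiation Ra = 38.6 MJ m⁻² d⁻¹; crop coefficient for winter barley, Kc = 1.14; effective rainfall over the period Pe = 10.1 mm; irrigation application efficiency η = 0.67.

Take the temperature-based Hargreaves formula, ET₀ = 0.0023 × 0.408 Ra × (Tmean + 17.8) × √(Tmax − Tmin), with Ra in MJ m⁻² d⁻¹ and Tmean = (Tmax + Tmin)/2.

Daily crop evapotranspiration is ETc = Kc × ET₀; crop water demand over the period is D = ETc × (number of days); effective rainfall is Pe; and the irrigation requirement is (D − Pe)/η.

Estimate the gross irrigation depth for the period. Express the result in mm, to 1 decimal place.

60.9 mm

Tmean = (24.1 + 19.1)/2 = 21.60 °C
0.408 Ra = 0.408 × 38.6 = 15.7488 mm/d equivalent
ET₀ = 0.0023 × 15.7488 × (21.60 + 17.8) × √5.0 = 0.0023 × 15.7488 × 39.40 × 2.2361 = 3.1913 mm/d
ETc = Kc × ET₀ = 1.14 × 3.1913 = 3.6381 mm/d
Crop demand D = ETc × 14 d = 3.6381 × 14 = 50.933 mm
D − Pe = 50.933 − 10.1 = 40.833 mm
Gross irrigation = 40.833 / 0.67 = 60.945 mm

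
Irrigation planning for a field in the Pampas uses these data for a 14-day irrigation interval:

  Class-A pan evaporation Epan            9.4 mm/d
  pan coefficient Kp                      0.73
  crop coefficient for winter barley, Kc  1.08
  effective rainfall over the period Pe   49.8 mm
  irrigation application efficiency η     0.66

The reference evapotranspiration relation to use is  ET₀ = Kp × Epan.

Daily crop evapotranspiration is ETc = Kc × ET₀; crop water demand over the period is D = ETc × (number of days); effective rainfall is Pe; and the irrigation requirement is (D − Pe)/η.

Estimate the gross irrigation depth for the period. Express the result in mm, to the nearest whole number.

82 mm

ET₀ = 0.73 × 9.4 = 6.8620 mm/d
ETc = Kc × ET₀ = 1.08 × 6.8620 = 7.4110 mm/d
Crop demand D = ETc × 14 d = 7.4110 × 14 = 103.754 mm
D − Pe = 103.754 − 49.8 = 53.954 mm
Gross irrigation = 53.954 / 0.66 = 81.748 mm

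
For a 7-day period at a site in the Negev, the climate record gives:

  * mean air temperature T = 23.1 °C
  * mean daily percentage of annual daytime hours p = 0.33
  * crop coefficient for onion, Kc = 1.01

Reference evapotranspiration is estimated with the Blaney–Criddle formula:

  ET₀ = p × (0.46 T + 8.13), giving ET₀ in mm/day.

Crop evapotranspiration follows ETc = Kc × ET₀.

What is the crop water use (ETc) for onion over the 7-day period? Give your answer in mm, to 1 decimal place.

ET₀ = 0.33 × (0.46 × 23.1 + 8.13) = 0.33 × 18.756 = 6.1895 mm/d
ETc = Kc × ET₀ = 1.01 × 6.1895 = 6.2514 mm/d
Over 7 days: 6.2514 × 7 = 43.760 mm

43.8 mm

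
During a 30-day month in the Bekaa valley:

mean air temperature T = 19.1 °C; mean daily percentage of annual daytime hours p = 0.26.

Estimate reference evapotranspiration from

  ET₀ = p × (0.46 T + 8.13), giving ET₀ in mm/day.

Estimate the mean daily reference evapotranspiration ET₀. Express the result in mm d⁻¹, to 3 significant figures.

ET₀ = 0.26 × (0.46 × 19.1 + 8.13) = 0.26 × 16.916 = 4.3982 mm/d

4.40 mm d⁻¹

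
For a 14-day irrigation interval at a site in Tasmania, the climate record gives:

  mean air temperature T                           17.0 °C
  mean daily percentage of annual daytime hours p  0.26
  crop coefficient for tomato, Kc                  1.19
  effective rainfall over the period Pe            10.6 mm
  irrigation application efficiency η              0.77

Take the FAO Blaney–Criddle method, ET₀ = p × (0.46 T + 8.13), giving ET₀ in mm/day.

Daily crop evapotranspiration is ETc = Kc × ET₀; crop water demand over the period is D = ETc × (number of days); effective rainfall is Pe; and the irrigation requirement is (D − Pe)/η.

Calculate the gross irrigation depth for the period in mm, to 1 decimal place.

ET₀ = 0.26 × (0.46 × 17.0 + 8.13) = 0.26 × 15.950 = 4.1470 mm/d
ETc = Kc × ET₀ = 1.19 × 4.1470 = 4.9349 mm/d
Crop demand D = ETc × 14 d = 4.9349 × 14 = 69.089 mm
D − Pe = 69.089 − 10.6 = 58.489 mm
Gross irrigation = 58.489 / 0.77 = 75.960 mm

76.0 mm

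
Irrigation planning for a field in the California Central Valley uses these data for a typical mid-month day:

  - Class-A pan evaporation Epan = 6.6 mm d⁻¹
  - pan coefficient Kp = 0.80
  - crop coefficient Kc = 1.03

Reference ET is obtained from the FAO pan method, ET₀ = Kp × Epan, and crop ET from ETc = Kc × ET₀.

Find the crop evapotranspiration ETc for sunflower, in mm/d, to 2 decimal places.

ET₀ = 0.80 × 6.6 = 5.2800 mm/d
ETc = Kc × ET₀ = 1.03 × 5.2800 = 5.4384 mm/d

5.44 mm/d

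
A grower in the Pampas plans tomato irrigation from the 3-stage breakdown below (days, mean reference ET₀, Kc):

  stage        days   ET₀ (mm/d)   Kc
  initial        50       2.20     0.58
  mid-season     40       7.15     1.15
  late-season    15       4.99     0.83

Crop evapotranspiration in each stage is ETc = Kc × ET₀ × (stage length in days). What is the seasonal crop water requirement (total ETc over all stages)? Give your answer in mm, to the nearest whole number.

455 mm

initial: 0.58 × 2.20 × 50 = 63.80 mm
mid-season: 1.15 × 7.15 × 40 = 328.90 mm
late-season: 0.83 × 4.99 × 15 = 62.13 mm
Seasonal total = 454.83 mm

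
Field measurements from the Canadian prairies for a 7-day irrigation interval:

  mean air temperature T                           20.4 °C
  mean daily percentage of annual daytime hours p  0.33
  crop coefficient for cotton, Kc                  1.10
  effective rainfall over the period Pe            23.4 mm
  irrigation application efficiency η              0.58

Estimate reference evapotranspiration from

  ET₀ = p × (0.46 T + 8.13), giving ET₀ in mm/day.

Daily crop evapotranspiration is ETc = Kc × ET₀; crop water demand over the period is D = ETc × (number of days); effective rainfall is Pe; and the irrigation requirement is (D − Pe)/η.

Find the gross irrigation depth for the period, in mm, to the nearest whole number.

ET₀ = 0.33 × (0.46 × 20.4 + 8.13) = 0.33 × 17.514 = 5.7796 mm/d
ETc = Kc × ET₀ = 1.10 × 5.7796 = 6.3576 mm/d
Crop demand D = ETc × 7 d = 6.3576 × 7 = 44.503 mm
D − Pe = 44.503 − 23.4 = 21.103 mm
Gross irrigation = 21.103 / 0.58 = 36.384 mm

36 mm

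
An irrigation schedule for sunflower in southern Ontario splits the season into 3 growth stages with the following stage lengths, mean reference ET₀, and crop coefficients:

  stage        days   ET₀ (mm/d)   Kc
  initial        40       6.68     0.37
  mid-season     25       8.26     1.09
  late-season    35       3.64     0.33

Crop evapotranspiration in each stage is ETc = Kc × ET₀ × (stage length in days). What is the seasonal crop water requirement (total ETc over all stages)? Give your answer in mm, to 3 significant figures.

initial: 0.37 × 6.68 × 40 = 98.86 mm
mid-season: 1.09 × 8.26 × 25 = 225.09 mm
late-season: 0.33 × 3.64 × 35 = 42.04 mm
Seasonal total = 365.99 mm

366 mm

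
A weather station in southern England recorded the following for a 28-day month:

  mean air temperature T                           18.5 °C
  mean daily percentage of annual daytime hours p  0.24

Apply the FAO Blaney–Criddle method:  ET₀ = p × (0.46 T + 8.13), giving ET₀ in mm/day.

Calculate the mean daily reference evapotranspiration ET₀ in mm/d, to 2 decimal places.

ET₀ = 0.24 × (0.46 × 18.5 + 8.13) = 0.24 × 16.640 = 3.9936 mm/d

3.99 mm/d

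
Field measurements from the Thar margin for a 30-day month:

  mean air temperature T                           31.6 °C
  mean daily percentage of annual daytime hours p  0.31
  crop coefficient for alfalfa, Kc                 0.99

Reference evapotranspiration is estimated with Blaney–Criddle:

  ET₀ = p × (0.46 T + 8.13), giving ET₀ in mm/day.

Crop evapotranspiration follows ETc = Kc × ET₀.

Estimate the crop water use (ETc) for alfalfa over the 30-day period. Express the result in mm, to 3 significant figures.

ET₀ = 0.31 × (0.46 × 31.6 + 8.13) = 0.31 × 22.666 = 7.0265 mm/d
ETc = Kc × ET₀ = 0.99 × 7.0265 = 6.9562 mm/d
Over 30 days: 6.9562 × 30 = 208.686 mm

209 mm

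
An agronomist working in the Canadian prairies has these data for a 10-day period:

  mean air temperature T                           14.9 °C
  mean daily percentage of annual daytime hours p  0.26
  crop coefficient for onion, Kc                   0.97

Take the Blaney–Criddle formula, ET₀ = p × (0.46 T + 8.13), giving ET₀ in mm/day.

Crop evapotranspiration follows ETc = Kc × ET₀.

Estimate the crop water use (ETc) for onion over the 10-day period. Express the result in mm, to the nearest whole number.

ET₀ = 0.26 × (0.46 × 14.9 + 8.13) = 0.26 × 14.984 = 3.8958 mm/d
ETc = Kc × ET₀ = 0.97 × 3.8958 = 3.7789 mm/d
Over 10 days: 3.7789 × 10 = 37.789 mm

38 mm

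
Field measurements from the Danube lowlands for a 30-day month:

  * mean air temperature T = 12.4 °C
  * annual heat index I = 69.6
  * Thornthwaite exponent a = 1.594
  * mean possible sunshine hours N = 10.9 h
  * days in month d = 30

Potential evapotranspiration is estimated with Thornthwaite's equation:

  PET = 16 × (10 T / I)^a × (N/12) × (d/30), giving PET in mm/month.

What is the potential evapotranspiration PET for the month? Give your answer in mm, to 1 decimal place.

10T/I = 10 × 12.4 / 69.6 = 1.7816
(10T/I)^a = 1.7816^1.594 = 2.5107
Uncorrected PET = 16 × 2.5107 = 40.171 mm
Correction = (N/12)(d/30) = (10.9/12)(30/30) = 0.9083
PET = 40.171 × 0.9083 = 36.487 mm/month

36.5 mm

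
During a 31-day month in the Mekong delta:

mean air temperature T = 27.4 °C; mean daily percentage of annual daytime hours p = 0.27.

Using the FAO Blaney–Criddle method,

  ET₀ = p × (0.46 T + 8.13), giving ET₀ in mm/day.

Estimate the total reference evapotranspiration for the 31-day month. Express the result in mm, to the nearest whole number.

ET₀ = 0.27 × (0.46 × 27.4 + 8.13) = 0.27 × 20.734 = 5.5982 mm/d
Monthly total = 5.5982 × 31 = 173.544 mm

174 mm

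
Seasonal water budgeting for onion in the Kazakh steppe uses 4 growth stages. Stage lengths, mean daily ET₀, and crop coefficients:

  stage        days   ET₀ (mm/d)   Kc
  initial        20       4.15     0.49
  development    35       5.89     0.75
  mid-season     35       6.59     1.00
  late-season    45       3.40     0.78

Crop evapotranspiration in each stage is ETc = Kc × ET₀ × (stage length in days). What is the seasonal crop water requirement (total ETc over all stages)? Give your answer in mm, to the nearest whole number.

initial: 0.49 × 4.15 × 20 = 40.67 mm
development: 0.75 × 5.89 × 35 = 154.61 mm
mid-season: 1.00 × 6.59 × 35 = 230.65 mm
late-season: 0.78 × 3.40 × 45 = 119.34 mm
Seasonal total = 545.27 mm

545 mm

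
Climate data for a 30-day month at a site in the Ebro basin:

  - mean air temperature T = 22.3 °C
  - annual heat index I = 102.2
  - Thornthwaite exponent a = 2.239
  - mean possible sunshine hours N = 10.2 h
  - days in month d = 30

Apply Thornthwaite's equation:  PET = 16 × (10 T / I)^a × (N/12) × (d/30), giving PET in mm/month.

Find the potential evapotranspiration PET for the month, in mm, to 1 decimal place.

78.0 mm

10T/I = 10 × 22.3 / 102.2 = 2.1820
(10T/I)^a = 2.1820^2.239 = 5.7371
Uncorrected PET = 16 × 5.7371 = 91.794 mm
Correction = (N/12)(d/30) = (10.2/12)(30/30) = 0.8500
PET = 91.794 × 0.8500 = 78.025 mm/month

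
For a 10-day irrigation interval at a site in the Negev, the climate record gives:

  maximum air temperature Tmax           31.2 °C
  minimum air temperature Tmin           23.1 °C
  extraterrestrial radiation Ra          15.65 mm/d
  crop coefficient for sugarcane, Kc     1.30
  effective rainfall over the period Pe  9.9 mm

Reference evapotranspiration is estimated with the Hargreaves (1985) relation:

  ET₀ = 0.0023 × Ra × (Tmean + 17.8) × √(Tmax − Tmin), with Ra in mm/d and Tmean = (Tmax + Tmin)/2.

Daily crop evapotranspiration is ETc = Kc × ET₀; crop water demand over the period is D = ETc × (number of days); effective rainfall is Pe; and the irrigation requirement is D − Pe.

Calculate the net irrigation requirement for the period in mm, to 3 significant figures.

50.0 mm

Tmean = (31.2 + 23.1)/2 = 27.15 °C
ET₀ = 0.0023 × 15.65 × (27.15 + 17.8) × √8.1 = 0.0023 × 15.65 × 44.95 × 2.8460 = 4.6048 mm/d
ETc = Kc × ET₀ = 1.30 × 4.6048 = 5.9862 mm/d
Crop demand D = ETc × 10 d = 5.9862 × 10 = 59.862 mm
D − Pe = 59.862 − 9.9 = 49.962 mm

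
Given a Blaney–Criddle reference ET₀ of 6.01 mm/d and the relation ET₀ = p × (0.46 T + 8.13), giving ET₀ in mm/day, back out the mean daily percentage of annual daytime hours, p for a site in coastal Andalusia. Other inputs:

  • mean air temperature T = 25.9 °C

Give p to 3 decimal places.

0.300

p = ET₀ / (0.46 T + 8.13) = 6.01 / (0.46 × 25.9 + 8.13) = 6.01 / 20.044 = 0.2998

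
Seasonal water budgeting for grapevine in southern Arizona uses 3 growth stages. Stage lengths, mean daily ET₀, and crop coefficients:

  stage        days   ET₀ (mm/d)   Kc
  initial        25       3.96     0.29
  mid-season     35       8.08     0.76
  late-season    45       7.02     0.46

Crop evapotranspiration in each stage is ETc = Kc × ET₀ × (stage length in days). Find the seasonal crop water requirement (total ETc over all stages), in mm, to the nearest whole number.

389 mm

initial: 0.29 × 3.96 × 25 = 28.71 mm
mid-season: 0.76 × 8.08 × 35 = 214.93 mm
late-season: 0.46 × 7.02 × 45 = 145.31 mm
Seasonal total = 388.95 mm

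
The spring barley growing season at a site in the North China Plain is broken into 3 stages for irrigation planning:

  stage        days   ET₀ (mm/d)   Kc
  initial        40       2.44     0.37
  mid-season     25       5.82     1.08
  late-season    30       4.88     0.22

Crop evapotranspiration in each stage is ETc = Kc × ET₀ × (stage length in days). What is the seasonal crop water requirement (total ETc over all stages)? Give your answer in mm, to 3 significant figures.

225 mm

initial: 0.37 × 2.44 × 40 = 36.11 mm
mid-season: 1.08 × 5.82 × 25 = 157.14 mm
late-season: 0.22 × 4.88 × 30 = 32.21 mm
Seasonal total = 225.46 mm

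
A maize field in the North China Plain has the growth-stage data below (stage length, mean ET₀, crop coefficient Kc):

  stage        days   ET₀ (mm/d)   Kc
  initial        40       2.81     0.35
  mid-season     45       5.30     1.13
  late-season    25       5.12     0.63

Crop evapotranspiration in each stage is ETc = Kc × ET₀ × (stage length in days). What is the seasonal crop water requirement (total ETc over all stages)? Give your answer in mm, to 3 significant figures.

389 mm

initial: 0.35 × 2.81 × 40 = 39.34 mm
mid-season: 1.13 × 5.30 × 45 = 269.51 mm
late-season: 0.63 × 5.12 × 25 = 80.64 mm
Seasonal total = 389.49 mm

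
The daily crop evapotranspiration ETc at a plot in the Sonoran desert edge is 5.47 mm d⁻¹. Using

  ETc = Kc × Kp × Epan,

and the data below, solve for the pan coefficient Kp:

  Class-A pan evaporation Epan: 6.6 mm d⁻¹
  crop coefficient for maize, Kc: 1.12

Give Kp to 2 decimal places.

0.74

ETc = Kc × Kp × Epan  ⇒  Kp = ETc / (Kc × Epan)
Kp = 5.47 / (1.12 × 6.6) = 5.47 / 7.392 = 0.7400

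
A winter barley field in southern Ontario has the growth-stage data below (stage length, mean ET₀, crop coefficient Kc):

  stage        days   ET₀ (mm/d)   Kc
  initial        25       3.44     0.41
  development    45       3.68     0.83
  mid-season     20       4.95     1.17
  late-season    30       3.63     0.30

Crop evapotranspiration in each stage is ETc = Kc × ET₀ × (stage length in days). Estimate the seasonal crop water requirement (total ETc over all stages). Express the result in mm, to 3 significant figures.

321 mm

initial: 0.41 × 3.44 × 25 = 35.26 mm
development: 0.83 × 3.68 × 45 = 137.45 mm
mid-season: 1.17 × 4.95 × 20 = 115.83 mm
late-season: 0.30 × 3.63 × 30 = 32.67 mm
Seasonal total = 321.21 mm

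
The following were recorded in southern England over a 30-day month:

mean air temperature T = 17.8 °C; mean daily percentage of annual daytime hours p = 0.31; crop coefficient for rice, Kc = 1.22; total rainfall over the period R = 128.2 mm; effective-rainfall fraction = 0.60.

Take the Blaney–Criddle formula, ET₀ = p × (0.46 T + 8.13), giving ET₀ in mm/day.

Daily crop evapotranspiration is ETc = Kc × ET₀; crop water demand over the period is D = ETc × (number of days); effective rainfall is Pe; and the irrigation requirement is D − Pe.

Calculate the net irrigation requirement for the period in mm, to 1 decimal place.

108.2 mm

ET₀ = 0.31 × (0.46 × 17.8 + 8.13) = 0.31 × 16.318 = 5.0586 mm/d
ETc = Kc × ET₀ = 1.22 × 5.0586 = 6.1715 mm/d
Crop demand D = ETc × 30 d = 6.1715 × 30 = 185.145 mm
Pe = 0.60 × 128.2 = 76.920 mm
D − Pe = 185.145 − 76.920 = 108.225 mm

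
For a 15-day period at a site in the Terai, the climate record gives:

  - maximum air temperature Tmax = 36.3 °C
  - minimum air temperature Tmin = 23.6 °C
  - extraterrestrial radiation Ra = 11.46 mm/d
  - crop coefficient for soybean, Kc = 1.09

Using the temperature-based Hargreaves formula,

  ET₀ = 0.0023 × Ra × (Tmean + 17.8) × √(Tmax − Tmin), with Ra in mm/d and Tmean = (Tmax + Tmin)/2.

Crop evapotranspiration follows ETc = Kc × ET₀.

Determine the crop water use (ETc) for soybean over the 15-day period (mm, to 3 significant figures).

73.3 mm

Tmean = (36.3 + 23.6)/2 = 29.95 °C
ET₀ = 0.0023 × 11.46 × (29.95 + 17.8) × √12.7 = 0.0023 × 11.46 × 47.75 × 3.5637 = 4.4853 mm/d
ETc = Kc × ET₀ = 1.09 × 4.4853 = 4.8890 mm/d
Over 15 days: 4.8890 × 15 = 73.335 mm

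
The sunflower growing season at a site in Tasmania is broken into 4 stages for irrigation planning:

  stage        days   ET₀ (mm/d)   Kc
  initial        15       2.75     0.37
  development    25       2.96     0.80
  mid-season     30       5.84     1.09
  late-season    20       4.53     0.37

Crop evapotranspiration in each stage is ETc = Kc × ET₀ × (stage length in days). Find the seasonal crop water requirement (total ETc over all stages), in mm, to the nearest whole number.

299 mm

initial: 0.37 × 2.75 × 15 = 15.26 mm
development: 0.80 × 2.96 × 25 = 59.20 mm
mid-season: 1.09 × 5.84 × 30 = 190.97 mm
late-season: 0.37 × 4.53 × 20 = 33.52 mm
Seasonal total = 298.95 mm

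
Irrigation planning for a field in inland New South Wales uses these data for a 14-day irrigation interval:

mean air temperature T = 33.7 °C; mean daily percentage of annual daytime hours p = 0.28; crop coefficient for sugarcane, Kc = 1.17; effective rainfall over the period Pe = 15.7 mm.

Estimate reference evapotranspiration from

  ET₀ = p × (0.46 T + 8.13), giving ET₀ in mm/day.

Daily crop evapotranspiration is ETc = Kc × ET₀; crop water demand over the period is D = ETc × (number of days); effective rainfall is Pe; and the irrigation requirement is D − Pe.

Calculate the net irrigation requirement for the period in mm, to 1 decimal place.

ET₀ = 0.28 × (0.46 × 33.7 + 8.13) = 0.28 × 23.632 = 6.6170 mm/d
ETc = Kc × ET₀ = 1.17 × 6.6170 = 7.7419 mm/d
Crop demand D = ETc × 14 d = 7.7419 × 14 = 108.387 mm
D − Pe = 108.387 − 15.7 = 92.687 mm

92.7 mm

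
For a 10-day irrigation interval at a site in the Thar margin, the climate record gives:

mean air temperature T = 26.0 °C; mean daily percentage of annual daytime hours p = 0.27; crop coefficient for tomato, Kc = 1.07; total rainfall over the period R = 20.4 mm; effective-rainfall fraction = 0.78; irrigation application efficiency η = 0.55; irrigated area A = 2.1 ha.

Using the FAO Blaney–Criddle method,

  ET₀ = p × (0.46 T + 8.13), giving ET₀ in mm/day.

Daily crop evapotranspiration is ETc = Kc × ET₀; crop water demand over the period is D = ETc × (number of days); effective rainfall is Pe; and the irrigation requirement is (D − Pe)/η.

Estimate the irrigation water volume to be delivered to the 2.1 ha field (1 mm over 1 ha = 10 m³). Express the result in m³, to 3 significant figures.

1610 m³

ET₀ = 0.27 × (0.46 × 26.0 + 8.13) = 0.27 × 20.090 = 5.4243 mm/d
ETc = Kc × ET₀ = 1.07 × 5.4243 = 5.8040 mm/d
Crop demand D = ETc × 10 d = 5.8040 × 10 = 58.040 mm
Pe = 0.78 × 20.4 = 15.912 mm
D − Pe = 58.040 − 15.912 = 42.128 mm
Gross irrigation = 42.128 / 0.55 = 76.596 mm
Volume = 76.596 mm × 2.1 ha × 10 = 1608.5 m³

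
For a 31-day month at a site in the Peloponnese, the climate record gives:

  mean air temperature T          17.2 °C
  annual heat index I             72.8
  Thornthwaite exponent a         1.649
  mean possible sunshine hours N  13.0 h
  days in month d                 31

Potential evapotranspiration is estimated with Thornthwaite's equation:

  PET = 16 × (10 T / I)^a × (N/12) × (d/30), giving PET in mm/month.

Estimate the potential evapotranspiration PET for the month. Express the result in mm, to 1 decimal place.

10T/I = 10 × 17.2 / 72.8 = 2.3626
(10T/I)^a = 2.3626^1.649 = 4.1278
Uncorrected PET = 16 × 4.1278 = 66.045 mm
Correction = (N/12)(d/30) = (13.0/12)(31/30) = 1.1194
PET = 66.045 × 1.1194 = 73.931 mm/month

73.9 mm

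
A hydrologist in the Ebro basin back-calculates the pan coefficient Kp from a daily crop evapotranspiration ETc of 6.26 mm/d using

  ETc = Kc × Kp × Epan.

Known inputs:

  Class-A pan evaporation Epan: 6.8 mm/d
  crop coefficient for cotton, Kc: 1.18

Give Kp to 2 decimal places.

0.78

ETc = Kc × Kp × Epan  ⇒  Kp = ETc / (Kc × Epan)
Kp = 6.26 / (1.18 × 6.8) = 6.26 / 8.024 = 0.7802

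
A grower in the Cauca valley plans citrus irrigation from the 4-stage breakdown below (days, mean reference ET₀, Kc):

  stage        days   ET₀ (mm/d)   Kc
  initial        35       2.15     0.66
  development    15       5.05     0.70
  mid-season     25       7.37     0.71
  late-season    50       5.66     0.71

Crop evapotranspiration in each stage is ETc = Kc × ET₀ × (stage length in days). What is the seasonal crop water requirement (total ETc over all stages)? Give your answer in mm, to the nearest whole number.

434 mm

initial: 0.66 × 2.15 × 35 = 49.67 mm
development: 0.70 × 5.05 × 15 = 53.03 mm
mid-season: 0.71 × 7.37 × 25 = 130.82 mm
late-season: 0.71 × 5.66 × 50 = 200.93 mm
Seasonal total = 434.45 mm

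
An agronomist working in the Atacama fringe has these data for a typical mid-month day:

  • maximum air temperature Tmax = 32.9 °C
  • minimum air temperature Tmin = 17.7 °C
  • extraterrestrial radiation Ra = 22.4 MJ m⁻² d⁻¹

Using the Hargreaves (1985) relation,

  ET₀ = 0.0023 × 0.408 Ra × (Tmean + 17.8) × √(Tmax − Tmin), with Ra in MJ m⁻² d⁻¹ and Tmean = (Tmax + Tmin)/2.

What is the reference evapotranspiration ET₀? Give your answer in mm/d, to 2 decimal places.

Tmean = (32.9 + 17.7)/2 = 25.30 °C
0.408 Ra = 0.408 × 22.4 = 9.1392 mm/d equivalent
ET₀ = 0.0023 × 9.1392 × (25.30 + 17.8) × √15.2 = 0.0023 × 9.1392 × 43.10 × 3.8987 = 3.5321 mm/d

3.53 mm/d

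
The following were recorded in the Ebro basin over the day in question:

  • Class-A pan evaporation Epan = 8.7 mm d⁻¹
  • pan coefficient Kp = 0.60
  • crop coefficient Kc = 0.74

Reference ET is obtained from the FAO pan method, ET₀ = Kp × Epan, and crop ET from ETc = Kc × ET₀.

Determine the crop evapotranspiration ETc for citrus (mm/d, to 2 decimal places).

ET₀ = 0.60 × 8.7 = 5.2200 mm/d
ETc = Kc × ET₀ = 0.74 × 5.2200 = 3.8628 mm/d

3.86 mm/d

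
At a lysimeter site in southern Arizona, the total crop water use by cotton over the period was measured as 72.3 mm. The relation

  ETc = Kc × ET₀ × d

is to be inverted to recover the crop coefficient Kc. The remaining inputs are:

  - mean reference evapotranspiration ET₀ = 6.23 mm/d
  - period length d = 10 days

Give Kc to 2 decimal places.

ETc = Kc × ET₀ × d  ⇒  Kc = ETc / (ET₀ × d)
Kc = 72.3 / (6.23 × 10) = 72.3 / 62.30 = 1.1605

1.16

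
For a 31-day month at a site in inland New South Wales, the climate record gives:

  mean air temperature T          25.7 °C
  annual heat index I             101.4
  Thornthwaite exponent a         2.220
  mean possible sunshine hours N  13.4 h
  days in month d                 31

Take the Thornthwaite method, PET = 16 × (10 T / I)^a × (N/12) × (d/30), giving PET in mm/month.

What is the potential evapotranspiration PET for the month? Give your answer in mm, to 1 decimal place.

10T/I = 10 × 25.7 / 101.4 = 2.5345
(10T/I)^a = 2.5345^2.220 = 7.8821
Uncorrected PET = 16 × 7.8821 = 126.114 mm
Correction = (N/12)(d/30) = (13.4/12)(31/30) = 1.1539
PET = 126.114 × 1.1539 = 145.523 mm/month

145.5 mm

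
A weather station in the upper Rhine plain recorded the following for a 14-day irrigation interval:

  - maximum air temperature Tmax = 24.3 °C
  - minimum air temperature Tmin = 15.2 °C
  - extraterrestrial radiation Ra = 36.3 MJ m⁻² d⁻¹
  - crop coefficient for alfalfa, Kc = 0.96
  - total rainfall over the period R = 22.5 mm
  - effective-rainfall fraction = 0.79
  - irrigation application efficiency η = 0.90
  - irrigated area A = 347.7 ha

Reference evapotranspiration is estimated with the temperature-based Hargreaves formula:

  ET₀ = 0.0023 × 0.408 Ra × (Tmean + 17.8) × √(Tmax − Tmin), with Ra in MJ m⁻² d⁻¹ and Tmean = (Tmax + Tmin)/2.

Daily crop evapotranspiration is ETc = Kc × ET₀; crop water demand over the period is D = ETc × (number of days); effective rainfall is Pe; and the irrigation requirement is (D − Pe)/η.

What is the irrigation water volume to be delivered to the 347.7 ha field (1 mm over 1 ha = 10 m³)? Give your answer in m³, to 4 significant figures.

Tmean = (24.3 + 15.2)/2 = 19.75 °C
0.408 Ra = 0.408 × 36.3 = 14.8104 mm/d equivalent
ET₀ = 0.0023 × 14.8104 × (19.75 + 17.8) × √9.1 = 0.0023 × 14.8104 × 37.55 × 3.0166 = 3.8585 mm/d
ETc = Kc × ET₀ = 0.96 × 3.8585 = 3.7042 mm/d
Crop demand D = ETc × 14 d = 3.7042 × 14 = 51.859 mm
Pe = 0.79 × 22.5 = 17.775 mm
D − Pe = 51.859 − 17.775 = 34.084 mm
Gross irrigation = 34.084 / 0.90 = 37.871 mm
Volume = 37.871 mm × 347.7 ha × 10 = 131677.5 m³

131700 m³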